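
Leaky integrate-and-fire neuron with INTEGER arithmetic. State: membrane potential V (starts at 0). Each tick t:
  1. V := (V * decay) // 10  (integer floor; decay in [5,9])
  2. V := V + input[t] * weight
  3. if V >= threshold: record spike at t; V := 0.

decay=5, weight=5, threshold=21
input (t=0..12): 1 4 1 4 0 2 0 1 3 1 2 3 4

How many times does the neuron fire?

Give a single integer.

t=0: input=1 -> V=5
t=1: input=4 -> V=0 FIRE
t=2: input=1 -> V=5
t=3: input=4 -> V=0 FIRE
t=4: input=0 -> V=0
t=5: input=2 -> V=10
t=6: input=0 -> V=5
t=7: input=1 -> V=7
t=8: input=3 -> V=18
t=9: input=1 -> V=14
t=10: input=2 -> V=17
t=11: input=3 -> V=0 FIRE
t=12: input=4 -> V=20

Answer: 3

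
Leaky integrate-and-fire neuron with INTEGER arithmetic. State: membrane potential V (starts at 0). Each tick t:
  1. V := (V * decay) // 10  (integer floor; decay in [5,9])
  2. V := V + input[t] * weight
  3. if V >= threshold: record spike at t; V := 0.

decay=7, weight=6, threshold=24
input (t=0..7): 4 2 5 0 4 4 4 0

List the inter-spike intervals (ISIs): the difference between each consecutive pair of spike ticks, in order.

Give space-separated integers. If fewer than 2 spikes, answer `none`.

t=0: input=4 -> V=0 FIRE
t=1: input=2 -> V=12
t=2: input=5 -> V=0 FIRE
t=3: input=0 -> V=0
t=4: input=4 -> V=0 FIRE
t=5: input=4 -> V=0 FIRE
t=6: input=4 -> V=0 FIRE
t=7: input=0 -> V=0

Answer: 2 2 1 1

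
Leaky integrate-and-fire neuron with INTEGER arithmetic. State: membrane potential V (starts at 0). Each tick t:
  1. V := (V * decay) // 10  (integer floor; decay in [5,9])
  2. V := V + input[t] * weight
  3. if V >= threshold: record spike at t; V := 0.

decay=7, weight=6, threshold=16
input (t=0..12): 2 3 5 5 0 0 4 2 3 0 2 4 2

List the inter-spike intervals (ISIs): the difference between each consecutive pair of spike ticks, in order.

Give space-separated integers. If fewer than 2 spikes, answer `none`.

Answer: 1 1 3 2 3

Derivation:
t=0: input=2 -> V=12
t=1: input=3 -> V=0 FIRE
t=2: input=5 -> V=0 FIRE
t=3: input=5 -> V=0 FIRE
t=4: input=0 -> V=0
t=5: input=0 -> V=0
t=6: input=4 -> V=0 FIRE
t=7: input=2 -> V=12
t=8: input=3 -> V=0 FIRE
t=9: input=0 -> V=0
t=10: input=2 -> V=12
t=11: input=4 -> V=0 FIRE
t=12: input=2 -> V=12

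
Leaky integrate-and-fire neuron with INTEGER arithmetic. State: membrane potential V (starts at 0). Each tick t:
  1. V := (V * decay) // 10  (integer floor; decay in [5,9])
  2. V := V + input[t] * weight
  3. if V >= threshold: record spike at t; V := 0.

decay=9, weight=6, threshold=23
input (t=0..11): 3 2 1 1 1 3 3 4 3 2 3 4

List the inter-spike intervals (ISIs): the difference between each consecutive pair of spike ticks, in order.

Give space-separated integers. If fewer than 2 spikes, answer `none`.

Answer: 4 2 2 2

Derivation:
t=0: input=3 -> V=18
t=1: input=2 -> V=0 FIRE
t=2: input=1 -> V=6
t=3: input=1 -> V=11
t=4: input=1 -> V=15
t=5: input=3 -> V=0 FIRE
t=6: input=3 -> V=18
t=7: input=4 -> V=0 FIRE
t=8: input=3 -> V=18
t=9: input=2 -> V=0 FIRE
t=10: input=3 -> V=18
t=11: input=4 -> V=0 FIRE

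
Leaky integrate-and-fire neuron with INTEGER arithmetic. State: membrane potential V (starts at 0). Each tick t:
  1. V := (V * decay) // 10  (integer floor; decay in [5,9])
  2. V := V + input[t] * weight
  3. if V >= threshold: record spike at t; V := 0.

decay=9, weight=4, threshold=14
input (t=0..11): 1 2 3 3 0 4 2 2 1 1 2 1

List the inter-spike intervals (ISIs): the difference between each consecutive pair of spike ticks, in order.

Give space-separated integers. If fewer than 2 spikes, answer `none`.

Answer: 3 2 3

Derivation:
t=0: input=1 -> V=4
t=1: input=2 -> V=11
t=2: input=3 -> V=0 FIRE
t=3: input=3 -> V=12
t=4: input=0 -> V=10
t=5: input=4 -> V=0 FIRE
t=6: input=2 -> V=8
t=7: input=2 -> V=0 FIRE
t=8: input=1 -> V=4
t=9: input=1 -> V=7
t=10: input=2 -> V=0 FIRE
t=11: input=1 -> V=4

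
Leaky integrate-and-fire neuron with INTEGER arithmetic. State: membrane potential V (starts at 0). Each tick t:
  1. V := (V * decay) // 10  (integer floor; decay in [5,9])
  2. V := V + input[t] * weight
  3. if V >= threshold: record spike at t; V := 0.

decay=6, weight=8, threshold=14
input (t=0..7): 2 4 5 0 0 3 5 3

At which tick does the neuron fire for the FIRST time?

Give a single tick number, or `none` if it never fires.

Answer: 0

Derivation:
t=0: input=2 -> V=0 FIRE
t=1: input=4 -> V=0 FIRE
t=2: input=5 -> V=0 FIRE
t=3: input=0 -> V=0
t=4: input=0 -> V=0
t=5: input=3 -> V=0 FIRE
t=6: input=5 -> V=0 FIRE
t=7: input=3 -> V=0 FIRE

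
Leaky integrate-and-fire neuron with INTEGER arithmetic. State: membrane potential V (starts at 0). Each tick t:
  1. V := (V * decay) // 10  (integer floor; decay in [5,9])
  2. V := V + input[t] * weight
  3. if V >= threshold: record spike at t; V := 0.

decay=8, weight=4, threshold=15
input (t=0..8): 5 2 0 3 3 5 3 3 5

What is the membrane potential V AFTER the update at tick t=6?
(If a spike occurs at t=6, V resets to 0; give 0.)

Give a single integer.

Answer: 12

Derivation:
t=0: input=5 -> V=0 FIRE
t=1: input=2 -> V=8
t=2: input=0 -> V=6
t=3: input=3 -> V=0 FIRE
t=4: input=3 -> V=12
t=5: input=5 -> V=0 FIRE
t=6: input=3 -> V=12
t=7: input=3 -> V=0 FIRE
t=8: input=5 -> V=0 FIRE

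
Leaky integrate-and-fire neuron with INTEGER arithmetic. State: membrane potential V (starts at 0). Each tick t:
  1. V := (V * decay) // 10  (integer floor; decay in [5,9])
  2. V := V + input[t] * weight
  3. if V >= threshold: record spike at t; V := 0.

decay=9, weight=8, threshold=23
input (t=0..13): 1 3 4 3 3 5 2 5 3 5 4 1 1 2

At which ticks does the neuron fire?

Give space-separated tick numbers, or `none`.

t=0: input=1 -> V=8
t=1: input=3 -> V=0 FIRE
t=2: input=4 -> V=0 FIRE
t=3: input=3 -> V=0 FIRE
t=4: input=3 -> V=0 FIRE
t=5: input=5 -> V=0 FIRE
t=6: input=2 -> V=16
t=7: input=5 -> V=0 FIRE
t=8: input=3 -> V=0 FIRE
t=9: input=5 -> V=0 FIRE
t=10: input=4 -> V=0 FIRE
t=11: input=1 -> V=8
t=12: input=1 -> V=15
t=13: input=2 -> V=0 FIRE

Answer: 1 2 3 4 5 7 8 9 10 13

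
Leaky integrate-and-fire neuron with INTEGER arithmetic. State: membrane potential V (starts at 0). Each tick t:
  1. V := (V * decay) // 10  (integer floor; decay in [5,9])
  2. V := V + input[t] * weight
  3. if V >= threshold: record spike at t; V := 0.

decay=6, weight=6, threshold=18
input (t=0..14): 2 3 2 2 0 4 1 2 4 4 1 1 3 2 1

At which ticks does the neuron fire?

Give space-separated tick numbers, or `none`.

Answer: 1 3 5 8 9 12

Derivation:
t=0: input=2 -> V=12
t=1: input=3 -> V=0 FIRE
t=2: input=2 -> V=12
t=3: input=2 -> V=0 FIRE
t=4: input=0 -> V=0
t=5: input=4 -> V=0 FIRE
t=6: input=1 -> V=6
t=7: input=2 -> V=15
t=8: input=4 -> V=0 FIRE
t=9: input=4 -> V=0 FIRE
t=10: input=1 -> V=6
t=11: input=1 -> V=9
t=12: input=3 -> V=0 FIRE
t=13: input=2 -> V=12
t=14: input=1 -> V=13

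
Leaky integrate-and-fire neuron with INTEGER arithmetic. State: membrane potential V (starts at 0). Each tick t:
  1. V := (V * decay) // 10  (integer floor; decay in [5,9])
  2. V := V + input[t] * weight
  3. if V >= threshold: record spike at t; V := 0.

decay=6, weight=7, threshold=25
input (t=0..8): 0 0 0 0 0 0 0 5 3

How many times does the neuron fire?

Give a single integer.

t=0: input=0 -> V=0
t=1: input=0 -> V=0
t=2: input=0 -> V=0
t=3: input=0 -> V=0
t=4: input=0 -> V=0
t=5: input=0 -> V=0
t=6: input=0 -> V=0
t=7: input=5 -> V=0 FIRE
t=8: input=3 -> V=21

Answer: 1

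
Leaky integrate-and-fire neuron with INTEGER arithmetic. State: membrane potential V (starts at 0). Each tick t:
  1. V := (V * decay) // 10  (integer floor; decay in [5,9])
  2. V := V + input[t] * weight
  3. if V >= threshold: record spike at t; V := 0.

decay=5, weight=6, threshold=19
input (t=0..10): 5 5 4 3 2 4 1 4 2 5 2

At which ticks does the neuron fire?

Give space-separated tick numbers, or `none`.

t=0: input=5 -> V=0 FIRE
t=1: input=5 -> V=0 FIRE
t=2: input=4 -> V=0 FIRE
t=3: input=3 -> V=18
t=4: input=2 -> V=0 FIRE
t=5: input=4 -> V=0 FIRE
t=6: input=1 -> V=6
t=7: input=4 -> V=0 FIRE
t=8: input=2 -> V=12
t=9: input=5 -> V=0 FIRE
t=10: input=2 -> V=12

Answer: 0 1 2 4 5 7 9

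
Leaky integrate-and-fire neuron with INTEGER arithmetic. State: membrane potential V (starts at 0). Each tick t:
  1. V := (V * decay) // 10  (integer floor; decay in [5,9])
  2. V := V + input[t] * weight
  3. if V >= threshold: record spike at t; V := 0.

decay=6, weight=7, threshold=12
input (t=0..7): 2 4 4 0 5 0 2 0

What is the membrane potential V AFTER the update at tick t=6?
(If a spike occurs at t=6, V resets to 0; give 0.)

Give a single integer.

t=0: input=2 -> V=0 FIRE
t=1: input=4 -> V=0 FIRE
t=2: input=4 -> V=0 FIRE
t=3: input=0 -> V=0
t=4: input=5 -> V=0 FIRE
t=5: input=0 -> V=0
t=6: input=2 -> V=0 FIRE
t=7: input=0 -> V=0

Answer: 0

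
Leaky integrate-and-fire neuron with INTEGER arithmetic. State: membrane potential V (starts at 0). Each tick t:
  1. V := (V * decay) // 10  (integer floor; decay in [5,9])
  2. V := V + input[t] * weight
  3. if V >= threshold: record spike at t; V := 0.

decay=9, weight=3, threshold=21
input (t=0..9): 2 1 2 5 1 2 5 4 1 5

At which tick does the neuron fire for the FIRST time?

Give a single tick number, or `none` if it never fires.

t=0: input=2 -> V=6
t=1: input=1 -> V=8
t=2: input=2 -> V=13
t=3: input=5 -> V=0 FIRE
t=4: input=1 -> V=3
t=5: input=2 -> V=8
t=6: input=5 -> V=0 FIRE
t=7: input=4 -> V=12
t=8: input=1 -> V=13
t=9: input=5 -> V=0 FIRE

Answer: 3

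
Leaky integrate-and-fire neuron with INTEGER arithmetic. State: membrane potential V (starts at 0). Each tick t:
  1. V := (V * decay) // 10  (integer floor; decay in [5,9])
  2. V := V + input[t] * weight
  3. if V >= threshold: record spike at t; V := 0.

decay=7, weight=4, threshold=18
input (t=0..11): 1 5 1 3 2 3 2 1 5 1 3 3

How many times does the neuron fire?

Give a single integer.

Answer: 4

Derivation:
t=0: input=1 -> V=4
t=1: input=5 -> V=0 FIRE
t=2: input=1 -> V=4
t=3: input=3 -> V=14
t=4: input=2 -> V=17
t=5: input=3 -> V=0 FIRE
t=6: input=2 -> V=8
t=7: input=1 -> V=9
t=8: input=5 -> V=0 FIRE
t=9: input=1 -> V=4
t=10: input=3 -> V=14
t=11: input=3 -> V=0 FIRE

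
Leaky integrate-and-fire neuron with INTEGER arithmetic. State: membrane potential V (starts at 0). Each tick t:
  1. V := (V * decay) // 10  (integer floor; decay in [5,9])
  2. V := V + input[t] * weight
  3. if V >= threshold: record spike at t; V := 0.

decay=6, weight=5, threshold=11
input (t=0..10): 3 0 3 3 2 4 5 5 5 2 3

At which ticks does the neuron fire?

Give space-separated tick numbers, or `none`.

t=0: input=3 -> V=0 FIRE
t=1: input=0 -> V=0
t=2: input=3 -> V=0 FIRE
t=3: input=3 -> V=0 FIRE
t=4: input=2 -> V=10
t=5: input=4 -> V=0 FIRE
t=6: input=5 -> V=0 FIRE
t=7: input=5 -> V=0 FIRE
t=8: input=5 -> V=0 FIRE
t=9: input=2 -> V=10
t=10: input=3 -> V=0 FIRE

Answer: 0 2 3 5 6 7 8 10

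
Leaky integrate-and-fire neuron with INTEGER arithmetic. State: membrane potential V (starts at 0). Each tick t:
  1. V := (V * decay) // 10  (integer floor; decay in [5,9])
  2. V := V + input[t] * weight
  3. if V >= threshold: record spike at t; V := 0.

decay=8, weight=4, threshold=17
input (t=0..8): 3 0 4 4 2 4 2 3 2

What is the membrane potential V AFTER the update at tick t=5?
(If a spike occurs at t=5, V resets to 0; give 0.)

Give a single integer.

Answer: 16

Derivation:
t=0: input=3 -> V=12
t=1: input=0 -> V=9
t=2: input=4 -> V=0 FIRE
t=3: input=4 -> V=16
t=4: input=2 -> V=0 FIRE
t=5: input=4 -> V=16
t=6: input=2 -> V=0 FIRE
t=7: input=3 -> V=12
t=8: input=2 -> V=0 FIRE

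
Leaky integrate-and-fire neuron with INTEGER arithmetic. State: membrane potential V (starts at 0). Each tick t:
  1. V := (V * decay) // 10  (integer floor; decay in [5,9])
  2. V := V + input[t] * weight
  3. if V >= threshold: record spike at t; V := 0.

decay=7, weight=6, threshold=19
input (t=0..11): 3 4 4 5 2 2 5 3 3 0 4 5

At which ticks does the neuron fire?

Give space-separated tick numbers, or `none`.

Answer: 1 2 3 5 6 8 10 11

Derivation:
t=0: input=3 -> V=18
t=1: input=4 -> V=0 FIRE
t=2: input=4 -> V=0 FIRE
t=3: input=5 -> V=0 FIRE
t=4: input=2 -> V=12
t=5: input=2 -> V=0 FIRE
t=6: input=5 -> V=0 FIRE
t=7: input=3 -> V=18
t=8: input=3 -> V=0 FIRE
t=9: input=0 -> V=0
t=10: input=4 -> V=0 FIRE
t=11: input=5 -> V=0 FIRE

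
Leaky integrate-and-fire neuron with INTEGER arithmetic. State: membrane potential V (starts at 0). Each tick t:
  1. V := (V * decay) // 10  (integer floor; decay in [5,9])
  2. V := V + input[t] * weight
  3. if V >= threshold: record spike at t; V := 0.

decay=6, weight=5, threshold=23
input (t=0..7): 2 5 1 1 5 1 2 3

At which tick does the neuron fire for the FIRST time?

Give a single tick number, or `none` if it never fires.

Answer: 1

Derivation:
t=0: input=2 -> V=10
t=1: input=5 -> V=0 FIRE
t=2: input=1 -> V=5
t=3: input=1 -> V=8
t=4: input=5 -> V=0 FIRE
t=5: input=1 -> V=5
t=6: input=2 -> V=13
t=7: input=3 -> V=22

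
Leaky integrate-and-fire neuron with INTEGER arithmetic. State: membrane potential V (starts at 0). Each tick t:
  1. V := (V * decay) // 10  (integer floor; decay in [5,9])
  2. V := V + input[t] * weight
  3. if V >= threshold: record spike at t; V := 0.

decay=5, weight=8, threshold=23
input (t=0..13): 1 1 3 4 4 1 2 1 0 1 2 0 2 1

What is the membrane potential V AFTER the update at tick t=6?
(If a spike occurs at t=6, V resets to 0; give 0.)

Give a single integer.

Answer: 20

Derivation:
t=0: input=1 -> V=8
t=1: input=1 -> V=12
t=2: input=3 -> V=0 FIRE
t=3: input=4 -> V=0 FIRE
t=4: input=4 -> V=0 FIRE
t=5: input=1 -> V=8
t=6: input=2 -> V=20
t=7: input=1 -> V=18
t=8: input=0 -> V=9
t=9: input=1 -> V=12
t=10: input=2 -> V=22
t=11: input=0 -> V=11
t=12: input=2 -> V=21
t=13: input=1 -> V=18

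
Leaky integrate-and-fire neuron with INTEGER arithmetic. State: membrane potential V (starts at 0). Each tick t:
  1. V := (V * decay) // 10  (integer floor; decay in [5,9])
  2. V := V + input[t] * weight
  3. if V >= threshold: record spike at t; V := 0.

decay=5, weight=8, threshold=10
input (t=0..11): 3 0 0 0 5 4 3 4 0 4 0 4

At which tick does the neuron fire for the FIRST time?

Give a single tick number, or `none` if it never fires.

Answer: 0

Derivation:
t=0: input=3 -> V=0 FIRE
t=1: input=0 -> V=0
t=2: input=0 -> V=0
t=3: input=0 -> V=0
t=4: input=5 -> V=0 FIRE
t=5: input=4 -> V=0 FIRE
t=6: input=3 -> V=0 FIRE
t=7: input=4 -> V=0 FIRE
t=8: input=0 -> V=0
t=9: input=4 -> V=0 FIRE
t=10: input=0 -> V=0
t=11: input=4 -> V=0 FIRE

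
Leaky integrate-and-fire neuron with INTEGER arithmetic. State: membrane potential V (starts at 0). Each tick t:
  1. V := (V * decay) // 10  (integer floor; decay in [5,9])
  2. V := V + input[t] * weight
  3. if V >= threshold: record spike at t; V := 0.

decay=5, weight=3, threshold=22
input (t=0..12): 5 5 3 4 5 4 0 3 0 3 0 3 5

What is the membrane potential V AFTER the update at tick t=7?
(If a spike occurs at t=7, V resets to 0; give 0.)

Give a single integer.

t=0: input=5 -> V=15
t=1: input=5 -> V=0 FIRE
t=2: input=3 -> V=9
t=3: input=4 -> V=16
t=4: input=5 -> V=0 FIRE
t=5: input=4 -> V=12
t=6: input=0 -> V=6
t=7: input=3 -> V=12
t=8: input=0 -> V=6
t=9: input=3 -> V=12
t=10: input=0 -> V=6
t=11: input=3 -> V=12
t=12: input=5 -> V=21

Answer: 12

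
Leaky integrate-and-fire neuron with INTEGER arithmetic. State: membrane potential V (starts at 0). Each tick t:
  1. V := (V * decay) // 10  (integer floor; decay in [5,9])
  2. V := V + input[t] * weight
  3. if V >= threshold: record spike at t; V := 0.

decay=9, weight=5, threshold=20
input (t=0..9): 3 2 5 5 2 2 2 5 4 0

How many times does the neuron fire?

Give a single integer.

Answer: 6

Derivation:
t=0: input=3 -> V=15
t=1: input=2 -> V=0 FIRE
t=2: input=5 -> V=0 FIRE
t=3: input=5 -> V=0 FIRE
t=4: input=2 -> V=10
t=5: input=2 -> V=19
t=6: input=2 -> V=0 FIRE
t=7: input=5 -> V=0 FIRE
t=8: input=4 -> V=0 FIRE
t=9: input=0 -> V=0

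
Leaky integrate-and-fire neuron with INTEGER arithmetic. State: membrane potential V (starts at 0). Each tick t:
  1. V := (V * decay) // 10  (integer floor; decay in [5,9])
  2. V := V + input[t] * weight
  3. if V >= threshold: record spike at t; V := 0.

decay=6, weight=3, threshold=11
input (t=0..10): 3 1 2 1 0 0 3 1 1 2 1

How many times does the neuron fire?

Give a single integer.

Answer: 0

Derivation:
t=0: input=3 -> V=9
t=1: input=1 -> V=8
t=2: input=2 -> V=10
t=3: input=1 -> V=9
t=4: input=0 -> V=5
t=5: input=0 -> V=3
t=6: input=3 -> V=10
t=7: input=1 -> V=9
t=8: input=1 -> V=8
t=9: input=2 -> V=10
t=10: input=1 -> V=9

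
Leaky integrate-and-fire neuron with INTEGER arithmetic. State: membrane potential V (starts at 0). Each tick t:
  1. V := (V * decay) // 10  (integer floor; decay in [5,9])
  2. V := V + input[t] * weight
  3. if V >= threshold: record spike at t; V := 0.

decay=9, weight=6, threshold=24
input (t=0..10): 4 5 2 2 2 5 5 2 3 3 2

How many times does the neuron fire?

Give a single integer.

Answer: 7

Derivation:
t=0: input=4 -> V=0 FIRE
t=1: input=5 -> V=0 FIRE
t=2: input=2 -> V=12
t=3: input=2 -> V=22
t=4: input=2 -> V=0 FIRE
t=5: input=5 -> V=0 FIRE
t=6: input=5 -> V=0 FIRE
t=7: input=2 -> V=12
t=8: input=3 -> V=0 FIRE
t=9: input=3 -> V=18
t=10: input=2 -> V=0 FIRE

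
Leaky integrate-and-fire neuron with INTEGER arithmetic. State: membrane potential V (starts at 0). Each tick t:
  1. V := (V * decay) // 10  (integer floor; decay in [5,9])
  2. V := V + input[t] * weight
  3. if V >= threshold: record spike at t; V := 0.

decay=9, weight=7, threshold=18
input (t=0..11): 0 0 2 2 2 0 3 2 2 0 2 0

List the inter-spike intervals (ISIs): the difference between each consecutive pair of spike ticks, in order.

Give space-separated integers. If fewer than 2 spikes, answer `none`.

Answer: 3 2

Derivation:
t=0: input=0 -> V=0
t=1: input=0 -> V=0
t=2: input=2 -> V=14
t=3: input=2 -> V=0 FIRE
t=4: input=2 -> V=14
t=5: input=0 -> V=12
t=6: input=3 -> V=0 FIRE
t=7: input=2 -> V=14
t=8: input=2 -> V=0 FIRE
t=9: input=0 -> V=0
t=10: input=2 -> V=14
t=11: input=0 -> V=12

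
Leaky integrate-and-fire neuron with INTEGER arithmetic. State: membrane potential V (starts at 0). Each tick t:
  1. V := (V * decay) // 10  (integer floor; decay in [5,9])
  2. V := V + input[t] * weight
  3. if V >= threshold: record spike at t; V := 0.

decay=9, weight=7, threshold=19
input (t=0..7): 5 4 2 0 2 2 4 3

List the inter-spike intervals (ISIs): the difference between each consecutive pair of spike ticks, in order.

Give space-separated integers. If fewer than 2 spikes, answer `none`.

t=0: input=5 -> V=0 FIRE
t=1: input=4 -> V=0 FIRE
t=2: input=2 -> V=14
t=3: input=0 -> V=12
t=4: input=2 -> V=0 FIRE
t=5: input=2 -> V=14
t=6: input=4 -> V=0 FIRE
t=7: input=3 -> V=0 FIRE

Answer: 1 3 2 1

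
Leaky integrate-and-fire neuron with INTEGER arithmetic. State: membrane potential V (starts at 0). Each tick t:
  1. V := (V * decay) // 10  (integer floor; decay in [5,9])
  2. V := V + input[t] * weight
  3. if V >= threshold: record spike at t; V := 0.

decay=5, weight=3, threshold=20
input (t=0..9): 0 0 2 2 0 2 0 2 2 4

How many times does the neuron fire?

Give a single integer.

t=0: input=0 -> V=0
t=1: input=0 -> V=0
t=2: input=2 -> V=6
t=3: input=2 -> V=9
t=4: input=0 -> V=4
t=5: input=2 -> V=8
t=6: input=0 -> V=4
t=7: input=2 -> V=8
t=8: input=2 -> V=10
t=9: input=4 -> V=17

Answer: 0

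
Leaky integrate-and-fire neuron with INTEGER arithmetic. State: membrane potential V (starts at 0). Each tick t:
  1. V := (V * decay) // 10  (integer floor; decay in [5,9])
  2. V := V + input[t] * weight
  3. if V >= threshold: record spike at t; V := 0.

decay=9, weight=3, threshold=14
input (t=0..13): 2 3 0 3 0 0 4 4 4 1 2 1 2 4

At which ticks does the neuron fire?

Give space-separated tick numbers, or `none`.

t=0: input=2 -> V=6
t=1: input=3 -> V=0 FIRE
t=2: input=0 -> V=0
t=3: input=3 -> V=9
t=4: input=0 -> V=8
t=5: input=0 -> V=7
t=6: input=4 -> V=0 FIRE
t=7: input=4 -> V=12
t=8: input=4 -> V=0 FIRE
t=9: input=1 -> V=3
t=10: input=2 -> V=8
t=11: input=1 -> V=10
t=12: input=2 -> V=0 FIRE
t=13: input=4 -> V=12

Answer: 1 6 8 12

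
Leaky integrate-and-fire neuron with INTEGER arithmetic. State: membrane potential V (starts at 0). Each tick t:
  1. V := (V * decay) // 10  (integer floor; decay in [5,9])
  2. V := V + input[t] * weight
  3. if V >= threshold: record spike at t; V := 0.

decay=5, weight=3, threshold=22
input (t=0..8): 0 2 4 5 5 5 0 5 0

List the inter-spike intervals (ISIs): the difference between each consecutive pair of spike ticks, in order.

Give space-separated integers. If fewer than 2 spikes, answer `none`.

t=0: input=0 -> V=0
t=1: input=2 -> V=6
t=2: input=4 -> V=15
t=3: input=5 -> V=0 FIRE
t=4: input=5 -> V=15
t=5: input=5 -> V=0 FIRE
t=6: input=0 -> V=0
t=7: input=5 -> V=15
t=8: input=0 -> V=7

Answer: 2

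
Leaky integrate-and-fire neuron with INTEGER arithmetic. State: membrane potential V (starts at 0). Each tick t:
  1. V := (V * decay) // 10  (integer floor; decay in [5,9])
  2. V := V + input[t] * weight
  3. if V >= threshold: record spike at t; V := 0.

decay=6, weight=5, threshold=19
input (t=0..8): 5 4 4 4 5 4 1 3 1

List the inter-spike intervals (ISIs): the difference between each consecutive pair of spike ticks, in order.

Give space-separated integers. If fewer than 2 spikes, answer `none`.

t=0: input=5 -> V=0 FIRE
t=1: input=4 -> V=0 FIRE
t=2: input=4 -> V=0 FIRE
t=3: input=4 -> V=0 FIRE
t=4: input=5 -> V=0 FIRE
t=5: input=4 -> V=0 FIRE
t=6: input=1 -> V=5
t=7: input=3 -> V=18
t=8: input=1 -> V=15

Answer: 1 1 1 1 1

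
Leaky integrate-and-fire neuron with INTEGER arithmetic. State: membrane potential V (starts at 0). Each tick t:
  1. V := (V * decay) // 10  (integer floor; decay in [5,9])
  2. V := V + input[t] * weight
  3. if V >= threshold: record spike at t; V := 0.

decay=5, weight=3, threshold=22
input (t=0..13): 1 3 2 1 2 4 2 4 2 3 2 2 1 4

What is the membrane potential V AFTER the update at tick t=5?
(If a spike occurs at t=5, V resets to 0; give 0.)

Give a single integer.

Answer: 17

Derivation:
t=0: input=1 -> V=3
t=1: input=3 -> V=10
t=2: input=2 -> V=11
t=3: input=1 -> V=8
t=4: input=2 -> V=10
t=5: input=4 -> V=17
t=6: input=2 -> V=14
t=7: input=4 -> V=19
t=8: input=2 -> V=15
t=9: input=3 -> V=16
t=10: input=2 -> V=14
t=11: input=2 -> V=13
t=12: input=1 -> V=9
t=13: input=4 -> V=16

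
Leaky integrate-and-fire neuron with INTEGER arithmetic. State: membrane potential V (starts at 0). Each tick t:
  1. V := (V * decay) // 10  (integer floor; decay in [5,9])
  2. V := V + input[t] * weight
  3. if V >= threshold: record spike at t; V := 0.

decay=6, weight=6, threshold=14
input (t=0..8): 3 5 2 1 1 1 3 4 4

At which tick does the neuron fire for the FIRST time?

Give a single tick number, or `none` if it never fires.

Answer: 0

Derivation:
t=0: input=3 -> V=0 FIRE
t=1: input=5 -> V=0 FIRE
t=2: input=2 -> V=12
t=3: input=1 -> V=13
t=4: input=1 -> V=13
t=5: input=1 -> V=13
t=6: input=3 -> V=0 FIRE
t=7: input=4 -> V=0 FIRE
t=8: input=4 -> V=0 FIRE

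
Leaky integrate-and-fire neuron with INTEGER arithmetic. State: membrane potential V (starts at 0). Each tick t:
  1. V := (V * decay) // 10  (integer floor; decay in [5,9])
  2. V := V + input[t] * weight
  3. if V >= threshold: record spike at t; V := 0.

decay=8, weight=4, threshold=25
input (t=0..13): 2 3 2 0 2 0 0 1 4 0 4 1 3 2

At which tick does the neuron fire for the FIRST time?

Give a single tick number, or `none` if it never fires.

Answer: 8

Derivation:
t=0: input=2 -> V=8
t=1: input=3 -> V=18
t=2: input=2 -> V=22
t=3: input=0 -> V=17
t=4: input=2 -> V=21
t=5: input=0 -> V=16
t=6: input=0 -> V=12
t=7: input=1 -> V=13
t=8: input=4 -> V=0 FIRE
t=9: input=0 -> V=0
t=10: input=4 -> V=16
t=11: input=1 -> V=16
t=12: input=3 -> V=24
t=13: input=2 -> V=0 FIRE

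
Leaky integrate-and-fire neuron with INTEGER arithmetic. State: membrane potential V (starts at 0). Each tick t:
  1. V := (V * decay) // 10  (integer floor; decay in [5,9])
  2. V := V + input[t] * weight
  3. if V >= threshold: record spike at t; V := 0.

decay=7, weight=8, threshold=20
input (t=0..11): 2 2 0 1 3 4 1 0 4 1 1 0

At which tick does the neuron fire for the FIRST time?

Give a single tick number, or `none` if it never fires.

t=0: input=2 -> V=16
t=1: input=2 -> V=0 FIRE
t=2: input=0 -> V=0
t=3: input=1 -> V=8
t=4: input=3 -> V=0 FIRE
t=5: input=4 -> V=0 FIRE
t=6: input=1 -> V=8
t=7: input=0 -> V=5
t=8: input=4 -> V=0 FIRE
t=9: input=1 -> V=8
t=10: input=1 -> V=13
t=11: input=0 -> V=9

Answer: 1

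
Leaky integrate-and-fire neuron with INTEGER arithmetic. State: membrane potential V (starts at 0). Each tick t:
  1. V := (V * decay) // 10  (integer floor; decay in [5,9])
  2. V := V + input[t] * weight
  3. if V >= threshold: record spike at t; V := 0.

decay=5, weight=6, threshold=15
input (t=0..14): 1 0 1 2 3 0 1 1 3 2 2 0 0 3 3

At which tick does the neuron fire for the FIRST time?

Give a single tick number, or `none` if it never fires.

Answer: 3

Derivation:
t=0: input=1 -> V=6
t=1: input=0 -> V=3
t=2: input=1 -> V=7
t=3: input=2 -> V=0 FIRE
t=4: input=3 -> V=0 FIRE
t=5: input=0 -> V=0
t=6: input=1 -> V=6
t=7: input=1 -> V=9
t=8: input=3 -> V=0 FIRE
t=9: input=2 -> V=12
t=10: input=2 -> V=0 FIRE
t=11: input=0 -> V=0
t=12: input=0 -> V=0
t=13: input=3 -> V=0 FIRE
t=14: input=3 -> V=0 FIRE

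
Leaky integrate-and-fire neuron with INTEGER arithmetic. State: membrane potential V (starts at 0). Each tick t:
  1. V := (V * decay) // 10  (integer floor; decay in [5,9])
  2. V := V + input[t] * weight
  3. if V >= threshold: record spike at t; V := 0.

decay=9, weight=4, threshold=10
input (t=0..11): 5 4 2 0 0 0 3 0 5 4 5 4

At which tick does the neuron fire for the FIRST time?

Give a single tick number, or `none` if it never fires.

Answer: 0

Derivation:
t=0: input=5 -> V=0 FIRE
t=1: input=4 -> V=0 FIRE
t=2: input=2 -> V=8
t=3: input=0 -> V=7
t=4: input=0 -> V=6
t=5: input=0 -> V=5
t=6: input=3 -> V=0 FIRE
t=7: input=0 -> V=0
t=8: input=5 -> V=0 FIRE
t=9: input=4 -> V=0 FIRE
t=10: input=5 -> V=0 FIRE
t=11: input=4 -> V=0 FIRE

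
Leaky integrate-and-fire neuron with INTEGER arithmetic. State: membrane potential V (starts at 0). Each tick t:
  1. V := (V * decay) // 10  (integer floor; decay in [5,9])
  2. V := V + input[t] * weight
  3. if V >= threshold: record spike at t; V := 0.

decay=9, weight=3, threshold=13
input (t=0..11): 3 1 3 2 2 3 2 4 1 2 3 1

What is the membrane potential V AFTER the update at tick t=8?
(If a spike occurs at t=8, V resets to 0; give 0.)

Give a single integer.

t=0: input=3 -> V=9
t=1: input=1 -> V=11
t=2: input=3 -> V=0 FIRE
t=3: input=2 -> V=6
t=4: input=2 -> V=11
t=5: input=3 -> V=0 FIRE
t=6: input=2 -> V=6
t=7: input=4 -> V=0 FIRE
t=8: input=1 -> V=3
t=9: input=2 -> V=8
t=10: input=3 -> V=0 FIRE
t=11: input=1 -> V=3

Answer: 3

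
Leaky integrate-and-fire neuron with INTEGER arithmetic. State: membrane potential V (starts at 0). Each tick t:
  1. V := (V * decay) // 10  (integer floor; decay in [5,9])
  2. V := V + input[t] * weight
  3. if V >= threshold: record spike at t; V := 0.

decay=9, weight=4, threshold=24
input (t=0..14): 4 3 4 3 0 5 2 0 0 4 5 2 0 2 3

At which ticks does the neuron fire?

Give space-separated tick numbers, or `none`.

t=0: input=4 -> V=16
t=1: input=3 -> V=0 FIRE
t=2: input=4 -> V=16
t=3: input=3 -> V=0 FIRE
t=4: input=0 -> V=0
t=5: input=5 -> V=20
t=6: input=2 -> V=0 FIRE
t=7: input=0 -> V=0
t=8: input=0 -> V=0
t=9: input=4 -> V=16
t=10: input=5 -> V=0 FIRE
t=11: input=2 -> V=8
t=12: input=0 -> V=7
t=13: input=2 -> V=14
t=14: input=3 -> V=0 FIRE

Answer: 1 3 6 10 14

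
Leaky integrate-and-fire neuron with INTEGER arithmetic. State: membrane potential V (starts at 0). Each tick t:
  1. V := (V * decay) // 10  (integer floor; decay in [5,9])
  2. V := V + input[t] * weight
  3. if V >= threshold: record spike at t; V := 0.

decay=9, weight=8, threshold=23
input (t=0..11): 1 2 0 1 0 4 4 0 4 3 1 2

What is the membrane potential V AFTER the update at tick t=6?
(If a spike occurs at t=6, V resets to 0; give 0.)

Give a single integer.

Answer: 0

Derivation:
t=0: input=1 -> V=8
t=1: input=2 -> V=0 FIRE
t=2: input=0 -> V=0
t=3: input=1 -> V=8
t=4: input=0 -> V=7
t=5: input=4 -> V=0 FIRE
t=6: input=4 -> V=0 FIRE
t=7: input=0 -> V=0
t=8: input=4 -> V=0 FIRE
t=9: input=3 -> V=0 FIRE
t=10: input=1 -> V=8
t=11: input=2 -> V=0 FIRE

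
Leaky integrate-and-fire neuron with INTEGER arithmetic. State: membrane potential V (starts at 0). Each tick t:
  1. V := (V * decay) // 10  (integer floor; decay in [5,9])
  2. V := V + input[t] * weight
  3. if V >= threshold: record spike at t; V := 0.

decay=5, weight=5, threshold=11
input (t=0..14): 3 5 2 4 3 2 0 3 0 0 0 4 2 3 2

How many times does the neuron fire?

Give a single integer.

Answer: 7

Derivation:
t=0: input=3 -> V=0 FIRE
t=1: input=5 -> V=0 FIRE
t=2: input=2 -> V=10
t=3: input=4 -> V=0 FIRE
t=4: input=3 -> V=0 FIRE
t=5: input=2 -> V=10
t=6: input=0 -> V=5
t=7: input=3 -> V=0 FIRE
t=8: input=0 -> V=0
t=9: input=0 -> V=0
t=10: input=0 -> V=0
t=11: input=4 -> V=0 FIRE
t=12: input=2 -> V=10
t=13: input=3 -> V=0 FIRE
t=14: input=2 -> V=10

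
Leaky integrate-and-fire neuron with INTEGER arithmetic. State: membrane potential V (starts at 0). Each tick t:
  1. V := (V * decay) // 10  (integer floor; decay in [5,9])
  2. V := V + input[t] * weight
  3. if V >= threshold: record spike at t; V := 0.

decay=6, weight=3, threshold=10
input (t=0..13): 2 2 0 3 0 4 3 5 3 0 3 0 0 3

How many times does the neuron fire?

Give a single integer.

t=0: input=2 -> V=6
t=1: input=2 -> V=9
t=2: input=0 -> V=5
t=3: input=3 -> V=0 FIRE
t=4: input=0 -> V=0
t=5: input=4 -> V=0 FIRE
t=6: input=3 -> V=9
t=7: input=5 -> V=0 FIRE
t=8: input=3 -> V=9
t=9: input=0 -> V=5
t=10: input=3 -> V=0 FIRE
t=11: input=0 -> V=0
t=12: input=0 -> V=0
t=13: input=3 -> V=9

Answer: 4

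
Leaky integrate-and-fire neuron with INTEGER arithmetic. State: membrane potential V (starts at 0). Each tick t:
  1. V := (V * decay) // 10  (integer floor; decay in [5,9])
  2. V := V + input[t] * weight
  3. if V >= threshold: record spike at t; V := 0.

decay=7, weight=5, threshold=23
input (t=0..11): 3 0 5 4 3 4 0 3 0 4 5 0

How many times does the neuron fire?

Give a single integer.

Answer: 4

Derivation:
t=0: input=3 -> V=15
t=1: input=0 -> V=10
t=2: input=5 -> V=0 FIRE
t=3: input=4 -> V=20
t=4: input=3 -> V=0 FIRE
t=5: input=4 -> V=20
t=6: input=0 -> V=14
t=7: input=3 -> V=0 FIRE
t=8: input=0 -> V=0
t=9: input=4 -> V=20
t=10: input=5 -> V=0 FIRE
t=11: input=0 -> V=0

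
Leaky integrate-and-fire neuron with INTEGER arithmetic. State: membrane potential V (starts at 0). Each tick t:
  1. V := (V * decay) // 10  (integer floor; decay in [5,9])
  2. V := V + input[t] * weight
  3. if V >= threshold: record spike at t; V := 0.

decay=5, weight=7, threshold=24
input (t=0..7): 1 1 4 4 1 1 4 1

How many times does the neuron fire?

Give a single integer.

Answer: 3

Derivation:
t=0: input=1 -> V=7
t=1: input=1 -> V=10
t=2: input=4 -> V=0 FIRE
t=3: input=4 -> V=0 FIRE
t=4: input=1 -> V=7
t=5: input=1 -> V=10
t=6: input=4 -> V=0 FIRE
t=7: input=1 -> V=7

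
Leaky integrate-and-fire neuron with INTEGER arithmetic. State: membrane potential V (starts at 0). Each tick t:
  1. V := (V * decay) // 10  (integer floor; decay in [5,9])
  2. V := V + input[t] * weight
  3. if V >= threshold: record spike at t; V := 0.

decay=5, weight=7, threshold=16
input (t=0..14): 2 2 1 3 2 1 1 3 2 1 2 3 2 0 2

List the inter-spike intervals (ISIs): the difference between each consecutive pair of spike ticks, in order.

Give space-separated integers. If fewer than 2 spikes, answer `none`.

t=0: input=2 -> V=14
t=1: input=2 -> V=0 FIRE
t=2: input=1 -> V=7
t=3: input=3 -> V=0 FIRE
t=4: input=2 -> V=14
t=5: input=1 -> V=14
t=6: input=1 -> V=14
t=7: input=3 -> V=0 FIRE
t=8: input=2 -> V=14
t=9: input=1 -> V=14
t=10: input=2 -> V=0 FIRE
t=11: input=3 -> V=0 FIRE
t=12: input=2 -> V=14
t=13: input=0 -> V=7
t=14: input=2 -> V=0 FIRE

Answer: 2 4 3 1 3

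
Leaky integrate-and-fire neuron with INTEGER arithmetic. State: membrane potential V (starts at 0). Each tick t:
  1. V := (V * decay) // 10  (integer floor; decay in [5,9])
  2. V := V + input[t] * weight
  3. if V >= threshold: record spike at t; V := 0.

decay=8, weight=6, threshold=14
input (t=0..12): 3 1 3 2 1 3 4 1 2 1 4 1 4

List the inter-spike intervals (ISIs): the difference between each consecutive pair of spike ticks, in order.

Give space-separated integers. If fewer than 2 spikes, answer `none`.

t=0: input=3 -> V=0 FIRE
t=1: input=1 -> V=6
t=2: input=3 -> V=0 FIRE
t=3: input=2 -> V=12
t=4: input=1 -> V=0 FIRE
t=5: input=3 -> V=0 FIRE
t=6: input=4 -> V=0 FIRE
t=7: input=1 -> V=6
t=8: input=2 -> V=0 FIRE
t=9: input=1 -> V=6
t=10: input=4 -> V=0 FIRE
t=11: input=1 -> V=6
t=12: input=4 -> V=0 FIRE

Answer: 2 2 1 1 2 2 2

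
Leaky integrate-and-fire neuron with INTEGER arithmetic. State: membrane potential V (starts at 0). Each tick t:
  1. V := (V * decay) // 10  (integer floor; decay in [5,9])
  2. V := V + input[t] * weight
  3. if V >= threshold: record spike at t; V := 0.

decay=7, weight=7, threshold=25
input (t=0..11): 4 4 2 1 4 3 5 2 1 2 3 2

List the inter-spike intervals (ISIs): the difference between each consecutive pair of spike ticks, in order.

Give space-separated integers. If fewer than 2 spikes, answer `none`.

Answer: 1 3 2 3 2

Derivation:
t=0: input=4 -> V=0 FIRE
t=1: input=4 -> V=0 FIRE
t=2: input=2 -> V=14
t=3: input=1 -> V=16
t=4: input=4 -> V=0 FIRE
t=5: input=3 -> V=21
t=6: input=5 -> V=0 FIRE
t=7: input=2 -> V=14
t=8: input=1 -> V=16
t=9: input=2 -> V=0 FIRE
t=10: input=3 -> V=21
t=11: input=2 -> V=0 FIRE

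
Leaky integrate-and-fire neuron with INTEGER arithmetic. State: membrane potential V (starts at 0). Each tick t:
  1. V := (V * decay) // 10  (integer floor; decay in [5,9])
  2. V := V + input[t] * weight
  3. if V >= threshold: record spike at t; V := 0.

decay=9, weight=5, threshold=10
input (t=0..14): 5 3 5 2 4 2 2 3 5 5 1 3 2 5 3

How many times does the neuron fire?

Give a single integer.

Answer: 14

Derivation:
t=0: input=5 -> V=0 FIRE
t=1: input=3 -> V=0 FIRE
t=2: input=5 -> V=0 FIRE
t=3: input=2 -> V=0 FIRE
t=4: input=4 -> V=0 FIRE
t=5: input=2 -> V=0 FIRE
t=6: input=2 -> V=0 FIRE
t=7: input=3 -> V=0 FIRE
t=8: input=5 -> V=0 FIRE
t=9: input=5 -> V=0 FIRE
t=10: input=1 -> V=5
t=11: input=3 -> V=0 FIRE
t=12: input=2 -> V=0 FIRE
t=13: input=5 -> V=0 FIRE
t=14: input=3 -> V=0 FIRE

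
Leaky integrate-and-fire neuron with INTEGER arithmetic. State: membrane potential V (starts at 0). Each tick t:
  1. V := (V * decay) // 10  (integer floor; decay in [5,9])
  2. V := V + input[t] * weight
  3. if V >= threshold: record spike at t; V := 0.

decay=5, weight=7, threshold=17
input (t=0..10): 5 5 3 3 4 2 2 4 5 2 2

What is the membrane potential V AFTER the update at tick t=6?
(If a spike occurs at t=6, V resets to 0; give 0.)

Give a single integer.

Answer: 0

Derivation:
t=0: input=5 -> V=0 FIRE
t=1: input=5 -> V=0 FIRE
t=2: input=3 -> V=0 FIRE
t=3: input=3 -> V=0 FIRE
t=4: input=4 -> V=0 FIRE
t=5: input=2 -> V=14
t=6: input=2 -> V=0 FIRE
t=7: input=4 -> V=0 FIRE
t=8: input=5 -> V=0 FIRE
t=9: input=2 -> V=14
t=10: input=2 -> V=0 FIRE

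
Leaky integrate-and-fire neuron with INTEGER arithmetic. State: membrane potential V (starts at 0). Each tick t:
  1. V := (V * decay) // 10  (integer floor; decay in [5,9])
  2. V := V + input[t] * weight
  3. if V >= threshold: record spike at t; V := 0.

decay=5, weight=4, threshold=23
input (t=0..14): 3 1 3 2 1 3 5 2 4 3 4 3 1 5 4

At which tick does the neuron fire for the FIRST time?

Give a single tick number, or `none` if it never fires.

t=0: input=3 -> V=12
t=1: input=1 -> V=10
t=2: input=3 -> V=17
t=3: input=2 -> V=16
t=4: input=1 -> V=12
t=5: input=3 -> V=18
t=6: input=5 -> V=0 FIRE
t=7: input=2 -> V=8
t=8: input=4 -> V=20
t=9: input=3 -> V=22
t=10: input=4 -> V=0 FIRE
t=11: input=3 -> V=12
t=12: input=1 -> V=10
t=13: input=5 -> V=0 FIRE
t=14: input=4 -> V=16

Answer: 6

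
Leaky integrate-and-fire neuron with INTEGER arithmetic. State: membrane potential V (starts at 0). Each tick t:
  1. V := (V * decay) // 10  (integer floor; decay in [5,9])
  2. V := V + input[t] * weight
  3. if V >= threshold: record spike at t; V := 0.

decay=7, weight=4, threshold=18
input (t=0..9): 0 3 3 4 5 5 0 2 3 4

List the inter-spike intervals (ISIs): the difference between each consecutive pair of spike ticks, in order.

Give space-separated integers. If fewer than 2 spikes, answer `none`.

t=0: input=0 -> V=0
t=1: input=3 -> V=12
t=2: input=3 -> V=0 FIRE
t=3: input=4 -> V=16
t=4: input=5 -> V=0 FIRE
t=5: input=5 -> V=0 FIRE
t=6: input=0 -> V=0
t=7: input=2 -> V=8
t=8: input=3 -> V=17
t=9: input=4 -> V=0 FIRE

Answer: 2 1 4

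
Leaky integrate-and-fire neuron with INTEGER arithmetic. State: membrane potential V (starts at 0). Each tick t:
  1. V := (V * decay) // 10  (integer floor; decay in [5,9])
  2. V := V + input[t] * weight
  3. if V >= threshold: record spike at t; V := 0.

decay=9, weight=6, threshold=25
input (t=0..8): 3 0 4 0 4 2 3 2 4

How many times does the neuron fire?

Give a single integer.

Answer: 3

Derivation:
t=0: input=3 -> V=18
t=1: input=0 -> V=16
t=2: input=4 -> V=0 FIRE
t=3: input=0 -> V=0
t=4: input=4 -> V=24
t=5: input=2 -> V=0 FIRE
t=6: input=3 -> V=18
t=7: input=2 -> V=0 FIRE
t=8: input=4 -> V=24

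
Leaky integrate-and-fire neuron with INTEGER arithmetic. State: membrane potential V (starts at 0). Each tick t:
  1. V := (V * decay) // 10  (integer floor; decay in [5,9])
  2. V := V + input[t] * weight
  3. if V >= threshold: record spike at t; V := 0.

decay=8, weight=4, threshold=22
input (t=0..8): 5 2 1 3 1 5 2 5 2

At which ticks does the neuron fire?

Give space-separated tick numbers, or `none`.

Answer: 1 5 7

Derivation:
t=0: input=5 -> V=20
t=1: input=2 -> V=0 FIRE
t=2: input=1 -> V=4
t=3: input=3 -> V=15
t=4: input=1 -> V=16
t=5: input=5 -> V=0 FIRE
t=6: input=2 -> V=8
t=7: input=5 -> V=0 FIRE
t=8: input=2 -> V=8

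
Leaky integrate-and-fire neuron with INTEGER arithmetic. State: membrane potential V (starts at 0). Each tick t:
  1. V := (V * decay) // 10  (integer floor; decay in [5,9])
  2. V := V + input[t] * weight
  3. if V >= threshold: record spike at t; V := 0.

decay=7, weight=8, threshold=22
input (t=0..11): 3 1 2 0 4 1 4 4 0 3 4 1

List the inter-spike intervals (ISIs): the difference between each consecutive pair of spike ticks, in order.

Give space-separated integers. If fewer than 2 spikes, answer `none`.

t=0: input=3 -> V=0 FIRE
t=1: input=1 -> V=8
t=2: input=2 -> V=21
t=3: input=0 -> V=14
t=4: input=4 -> V=0 FIRE
t=5: input=1 -> V=8
t=6: input=4 -> V=0 FIRE
t=7: input=4 -> V=0 FIRE
t=8: input=0 -> V=0
t=9: input=3 -> V=0 FIRE
t=10: input=4 -> V=0 FIRE
t=11: input=1 -> V=8

Answer: 4 2 1 2 1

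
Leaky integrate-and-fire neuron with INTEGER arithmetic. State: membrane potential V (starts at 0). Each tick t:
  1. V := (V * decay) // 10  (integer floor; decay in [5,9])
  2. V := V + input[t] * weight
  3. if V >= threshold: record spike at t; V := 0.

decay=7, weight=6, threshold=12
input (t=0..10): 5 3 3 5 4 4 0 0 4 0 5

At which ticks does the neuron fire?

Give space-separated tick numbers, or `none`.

Answer: 0 1 2 3 4 5 8 10

Derivation:
t=0: input=5 -> V=0 FIRE
t=1: input=3 -> V=0 FIRE
t=2: input=3 -> V=0 FIRE
t=3: input=5 -> V=0 FIRE
t=4: input=4 -> V=0 FIRE
t=5: input=4 -> V=0 FIRE
t=6: input=0 -> V=0
t=7: input=0 -> V=0
t=8: input=4 -> V=0 FIRE
t=9: input=0 -> V=0
t=10: input=5 -> V=0 FIRE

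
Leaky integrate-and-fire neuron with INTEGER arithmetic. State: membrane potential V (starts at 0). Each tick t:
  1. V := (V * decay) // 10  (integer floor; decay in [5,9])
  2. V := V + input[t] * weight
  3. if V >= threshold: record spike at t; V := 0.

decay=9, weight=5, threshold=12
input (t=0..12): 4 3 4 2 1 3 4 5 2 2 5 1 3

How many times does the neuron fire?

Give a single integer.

t=0: input=4 -> V=0 FIRE
t=1: input=3 -> V=0 FIRE
t=2: input=4 -> V=0 FIRE
t=3: input=2 -> V=10
t=4: input=1 -> V=0 FIRE
t=5: input=3 -> V=0 FIRE
t=6: input=4 -> V=0 FIRE
t=7: input=5 -> V=0 FIRE
t=8: input=2 -> V=10
t=9: input=2 -> V=0 FIRE
t=10: input=5 -> V=0 FIRE
t=11: input=1 -> V=5
t=12: input=3 -> V=0 FIRE

Answer: 10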